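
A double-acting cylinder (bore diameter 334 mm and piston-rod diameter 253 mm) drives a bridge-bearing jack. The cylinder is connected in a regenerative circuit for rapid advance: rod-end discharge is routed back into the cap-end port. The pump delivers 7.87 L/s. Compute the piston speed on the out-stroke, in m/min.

v ≈ 9.39 m/min

In regeneration the rod-end outflow joins the pump flow into the cap end, so the net volume the pump must supply per unit advance equals the rod cross-section area.
Rod cross-section A_rod = π/4 × (253 mm)² = 50270 mm^2
v = Q_pump / A_rod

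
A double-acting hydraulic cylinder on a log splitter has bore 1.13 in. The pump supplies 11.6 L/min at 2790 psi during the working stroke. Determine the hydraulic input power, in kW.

Hydraulic power = P × Q

W ≈ 3.72 kW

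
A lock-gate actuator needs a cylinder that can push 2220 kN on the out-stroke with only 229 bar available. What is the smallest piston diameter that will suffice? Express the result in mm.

D ≈ 351 mm

Extension force acts on the full piston face: F = P × (π/4)D².
D = √(4F / (πP)) = √(4 × 2220 kN / (π × 229 bar))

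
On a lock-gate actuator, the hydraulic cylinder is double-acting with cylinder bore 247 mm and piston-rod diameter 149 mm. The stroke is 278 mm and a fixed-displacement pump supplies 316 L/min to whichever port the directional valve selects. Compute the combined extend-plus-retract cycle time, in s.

t ≈ 4.14 s

Cap-side area A_cap = π/4 × (247 mm)² = 47920 mm^2
Rod-side annular area A_ann = π/4 × (247² − 149²) = 30480 mm^2
t_ext = A_cap·L/Q = 2.529 s
t_ret = A_ann·L/Q = 1.609 s
t_cycle = t_ext + t_ret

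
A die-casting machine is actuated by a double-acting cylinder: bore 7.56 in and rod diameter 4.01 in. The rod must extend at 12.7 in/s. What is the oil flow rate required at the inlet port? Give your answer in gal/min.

Cap-side area A_cap = π/4 × (7.56 in)² = 44.89 in^2
Q = A × v

Q ≈ 148 gal/min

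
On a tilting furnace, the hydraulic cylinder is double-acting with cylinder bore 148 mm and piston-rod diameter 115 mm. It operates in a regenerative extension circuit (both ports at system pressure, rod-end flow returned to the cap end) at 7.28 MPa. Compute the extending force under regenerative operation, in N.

F ≈ 75600 N

With equal pressure on both faces, forces on the annular region cancel; the net push is pressure × rod cross-section.
Rod cross-section A_rod = π/4 × (115 mm)² = 10390 mm^2
F = P × A_rod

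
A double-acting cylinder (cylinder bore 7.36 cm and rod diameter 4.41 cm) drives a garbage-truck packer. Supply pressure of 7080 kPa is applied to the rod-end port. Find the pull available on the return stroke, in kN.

F ≈ 19.3 kN

Rod-side annular area A_ann = π/4 × (7.36² − 4.41²) = 27.27 cm^2
On retraction the pressure acts on the annular area (bore minus rod).
F = P × A_ann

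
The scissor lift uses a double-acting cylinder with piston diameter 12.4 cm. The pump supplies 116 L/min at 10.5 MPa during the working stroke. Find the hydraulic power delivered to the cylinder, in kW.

Hydraulic power = P × Q

W ≈ 20.3 kW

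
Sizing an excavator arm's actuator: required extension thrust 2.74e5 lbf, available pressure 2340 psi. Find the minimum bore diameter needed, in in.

D ≈ 12.2 in

Extension force acts on the full piston face: F = P × (π/4)D².
D = √(4F / (πP)) = √(4 × 2.74e5 lbf / (π × 2340 psi))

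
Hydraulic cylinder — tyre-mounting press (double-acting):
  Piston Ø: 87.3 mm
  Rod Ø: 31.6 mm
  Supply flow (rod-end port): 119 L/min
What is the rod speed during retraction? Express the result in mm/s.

Rod-side annular area A_ann = π/4 × (87.3² − 31.6²) = 5201 mm^2
Flow into the rod-end port fills the annular volume.
v = Q / A

v ≈ 381 mm/s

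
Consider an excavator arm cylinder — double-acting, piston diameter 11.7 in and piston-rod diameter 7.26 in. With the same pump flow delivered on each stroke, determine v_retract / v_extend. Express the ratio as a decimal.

v_ret/v_ext ≈ 1.63

Cap-side area A_cap = π/4 × (11.7 in)² = 107.5 in^2
Rod-side annular area A_ann = π/4 × (11.7² − 7.26²) = 66.12 in^2
For equal Q, v ∝ 1/A, so v_ret/v_ext = A_cap/A_ann.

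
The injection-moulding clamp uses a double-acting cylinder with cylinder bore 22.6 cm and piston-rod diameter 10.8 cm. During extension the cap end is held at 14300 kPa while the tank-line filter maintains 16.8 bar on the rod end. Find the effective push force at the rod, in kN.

Cap-side area A_cap = π/4 × (22.6 cm)² = 401.1 cm^2
Rod-side annular area A_ann = π/4 × (22.6² − 10.8²) = 309.5 cm^2
Net thrust = P_cap·A_cap − P_rod·A_ann = 573.6 kN − 52.00 kN

F ≈ 522 kN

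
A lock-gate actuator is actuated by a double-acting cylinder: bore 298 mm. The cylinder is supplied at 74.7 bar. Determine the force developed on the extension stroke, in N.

F ≈ 5.21e5 N

Cap-side area A_cap = π/4 × (298 mm)² = 69750 mm^2
F = P × A_cap = 74.7 bar × A_cap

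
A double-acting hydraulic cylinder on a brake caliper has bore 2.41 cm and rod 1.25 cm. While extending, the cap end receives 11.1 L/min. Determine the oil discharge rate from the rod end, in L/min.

Cap-side area A_cap = π/4 × (2.41 cm)² = 4.562 cm^2
Rod-side annular area A_ann = π/4 × (2.41² − 1.25²) = 3.334 cm^2
Piston speed v = Q_in/A_cap; rod-end outflow Q_out = v × A_ann = Q_in × A_ann/A_cap.

Q_out ≈ 8.11 L/min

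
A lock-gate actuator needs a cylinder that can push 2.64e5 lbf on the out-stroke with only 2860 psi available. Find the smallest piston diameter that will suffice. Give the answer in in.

D ≈ 10.8 in

Extension force acts on the full piston face: F = P × (π/4)D².
D = √(4F / (πP)) = √(4 × 2.64e5 lbf / (π × 2860 psi))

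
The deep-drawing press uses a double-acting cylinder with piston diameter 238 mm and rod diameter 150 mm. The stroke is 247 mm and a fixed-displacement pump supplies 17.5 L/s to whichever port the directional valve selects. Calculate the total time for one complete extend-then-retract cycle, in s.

t ≈ 1.01 s

Cap-side area A_cap = π/4 × (238 mm)² = 44490 mm^2
Rod-side annular area A_ann = π/4 × (238² − 150²) = 26820 mm^2
t_ext = A_cap·L/Q = 0.6279 s
t_ret = A_ann·L/Q = 0.3785 s
t_cycle = t_ext + t_ret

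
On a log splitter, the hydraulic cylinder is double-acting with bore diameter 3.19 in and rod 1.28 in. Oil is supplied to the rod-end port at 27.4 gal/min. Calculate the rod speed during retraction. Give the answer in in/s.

Rod-side annular area A_ann = π/4 × (3.19² − 1.28²) = 6.705 in^2
Flow into the rod-end port fills the annular volume.
v = Q / A

v ≈ 15.7 in/s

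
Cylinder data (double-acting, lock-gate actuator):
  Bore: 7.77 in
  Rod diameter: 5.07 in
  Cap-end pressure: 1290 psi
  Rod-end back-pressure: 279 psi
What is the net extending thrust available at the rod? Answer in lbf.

Cap-side area A_cap = π/4 × (7.77 in)² = 47.42 in^2
Rod-side annular area A_ann = π/4 × (7.77² − 5.07²) = 27.23 in^2
Net thrust = P_cap·A_cap − P_rod·A_ann = 61170 lbf − 7597 lbf

F ≈ 53600 lbf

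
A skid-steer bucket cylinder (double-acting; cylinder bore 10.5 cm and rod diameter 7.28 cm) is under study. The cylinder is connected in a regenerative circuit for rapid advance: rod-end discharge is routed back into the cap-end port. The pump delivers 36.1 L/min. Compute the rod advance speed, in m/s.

In regeneration the rod-end outflow joins the pump flow into the cap end, so the net volume the pump must supply per unit advance equals the rod cross-section area.
Rod cross-section A_rod = π/4 × (7.28 cm)² = 41.62 cm^2
v = Q_pump / A_rod

v ≈ 0.145 m/s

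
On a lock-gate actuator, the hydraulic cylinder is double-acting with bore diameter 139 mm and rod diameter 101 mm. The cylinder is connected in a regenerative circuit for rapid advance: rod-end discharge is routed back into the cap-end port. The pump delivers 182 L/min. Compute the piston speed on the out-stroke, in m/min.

In regeneration the rod-end outflow joins the pump flow into the cap end, so the net volume the pump must supply per unit advance equals the rod cross-section area.
Rod cross-section A_rod = π/4 × (101 mm)² = 8012 mm^2
v = Q_pump / A_rod

v ≈ 22.7 m/min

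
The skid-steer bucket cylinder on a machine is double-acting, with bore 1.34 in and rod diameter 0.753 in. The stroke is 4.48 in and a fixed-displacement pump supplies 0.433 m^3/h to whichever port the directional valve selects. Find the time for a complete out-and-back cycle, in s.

Cap-side area A_cap = π/4 × (1.34 in)² = 1.410 in^2
Rod-side annular area A_ann = π/4 × (1.34² − 0.753²) = 0.9649 in^2
t_ext = A_cap·L/Q = 0.8608 s
t_ret = A_ann·L/Q = 0.5890 s
t_cycle = t_ext + t_ret

t ≈ 1.45 s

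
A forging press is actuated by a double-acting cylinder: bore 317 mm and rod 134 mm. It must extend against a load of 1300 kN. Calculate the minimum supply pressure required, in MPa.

Cap-side area A_cap = π/4 × (317 mm)² = 78920 mm^2
P = F / A = 1300 kN / A

P ≈ 16.5 MPa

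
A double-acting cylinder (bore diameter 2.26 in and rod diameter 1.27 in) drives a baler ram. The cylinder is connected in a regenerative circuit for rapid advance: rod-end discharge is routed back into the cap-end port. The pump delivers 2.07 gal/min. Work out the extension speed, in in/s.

In regeneration the rod-end outflow joins the pump flow into the cap end, so the net volume the pump must supply per unit advance equals the rod cross-section area.
Rod cross-section A_rod = π/4 × (1.27 in)² = 1.267 in^2
v = Q_pump / A_rod

v ≈ 6.29 in/s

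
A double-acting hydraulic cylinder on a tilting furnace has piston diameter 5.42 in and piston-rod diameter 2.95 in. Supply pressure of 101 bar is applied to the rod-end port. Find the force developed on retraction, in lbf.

Rod-side annular area A_ann = π/4 × (5.42² − 2.95²) = 16.24 in^2
On retraction the pressure acts on the annular area (bore minus rod).
F = P × A_ann

F ≈ 23800 lbf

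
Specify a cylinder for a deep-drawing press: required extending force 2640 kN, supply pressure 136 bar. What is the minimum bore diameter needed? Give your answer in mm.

D ≈ 497 mm

Extension force acts on the full piston face: F = P × (π/4)D².
D = √(4F / (πP)) = √(4 × 2640 kN / (π × 136 bar))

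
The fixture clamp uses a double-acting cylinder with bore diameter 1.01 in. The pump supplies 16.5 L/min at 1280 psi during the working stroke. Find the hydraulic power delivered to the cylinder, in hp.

Hydraulic power = P × Q

W ≈ 3.25 hp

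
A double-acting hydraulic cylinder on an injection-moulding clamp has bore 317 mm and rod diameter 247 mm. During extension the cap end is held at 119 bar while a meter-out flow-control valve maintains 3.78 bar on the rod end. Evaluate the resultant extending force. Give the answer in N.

F ≈ 9.27e5 N

Cap-side area A_cap = π/4 × (317 mm)² = 78920 mm^2
Rod-side annular area A_ann = π/4 × (317² − 247²) = 31010 mm^2
Net thrust = P_cap·A_cap − P_rod·A_ann = 9.392e5 N − 11720 N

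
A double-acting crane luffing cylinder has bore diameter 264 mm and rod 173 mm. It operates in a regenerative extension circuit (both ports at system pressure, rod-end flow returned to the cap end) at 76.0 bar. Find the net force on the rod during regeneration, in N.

With equal pressure on both faces, forces on the annular region cancel; the net push is pressure × rod cross-section.
Rod cross-section A_rod = π/4 × (173 mm)² = 23510 mm^2
F = P × A_rod

F ≈ 1.79e5 N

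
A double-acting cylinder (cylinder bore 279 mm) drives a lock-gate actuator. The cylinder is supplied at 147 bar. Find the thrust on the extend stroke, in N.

Cap-side area A_cap = π/4 × (279 mm)² = 61140 mm^2
F = P × A_cap = 147 bar × A_cap

F ≈ 8.99e5 N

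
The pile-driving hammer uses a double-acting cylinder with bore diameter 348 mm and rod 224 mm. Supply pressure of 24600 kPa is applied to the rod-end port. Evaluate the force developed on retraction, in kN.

F ≈ 1370 kN

Rod-side annular area A_ann = π/4 × (348² − 224²) = 55710 mm^2
On retraction the pressure acts on the annular area (bore minus rod).
F = P × A_ann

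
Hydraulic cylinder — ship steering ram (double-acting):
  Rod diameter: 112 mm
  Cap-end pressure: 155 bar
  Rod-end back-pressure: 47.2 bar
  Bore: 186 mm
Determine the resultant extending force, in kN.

F ≈ 339 kN

Cap-side area A_cap = π/4 × (186 mm)² = 27170 mm^2
Rod-side annular area A_ann = π/4 × (186² − 112²) = 17320 mm^2
Net thrust = P_cap·A_cap − P_rod·A_ann = 421.2 kN − 81.75 kN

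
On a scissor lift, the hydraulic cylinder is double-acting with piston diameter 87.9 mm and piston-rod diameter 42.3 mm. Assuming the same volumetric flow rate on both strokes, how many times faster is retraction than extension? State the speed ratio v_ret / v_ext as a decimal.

v_ret/v_ext ≈ 1.30

Cap-side area A_cap = π/4 × (87.9 mm)² = 6068 mm^2
Rod-side annular area A_ann = π/4 × (87.9² − 42.3²) = 4663 mm^2
For equal Q, v ∝ 1/A, so v_ret/v_ext = A_cap/A_ann.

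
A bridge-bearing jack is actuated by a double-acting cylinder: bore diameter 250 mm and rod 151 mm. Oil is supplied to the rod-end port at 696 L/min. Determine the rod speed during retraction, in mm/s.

v ≈ 372 mm/s

Rod-side annular area A_ann = π/4 × (250² − 151²) = 31180 mm^2
Flow into the rod-end port fills the annular volume.
v = Q / A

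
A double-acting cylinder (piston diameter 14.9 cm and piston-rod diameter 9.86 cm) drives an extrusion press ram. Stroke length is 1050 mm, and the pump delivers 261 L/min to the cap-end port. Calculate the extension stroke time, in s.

Cap-side area A_cap = π/4 × (14.9 cm)² = 174.4 cm^2
Swept volume V = A × L; t = V / Q = A·L / Q

t ≈ 4.21 s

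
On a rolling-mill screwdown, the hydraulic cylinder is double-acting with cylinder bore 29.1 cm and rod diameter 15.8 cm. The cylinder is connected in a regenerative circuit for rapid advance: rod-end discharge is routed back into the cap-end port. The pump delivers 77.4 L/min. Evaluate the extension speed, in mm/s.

In regeneration the rod-end outflow joins the pump flow into the cap end, so the net volume the pump must supply per unit advance equals the rod cross-section area.
Rod cross-section A_rod = π/4 × (15.8 cm)² = 196.1 cm^2
v = Q_pump / A_rod

v ≈ 65.8 mm/s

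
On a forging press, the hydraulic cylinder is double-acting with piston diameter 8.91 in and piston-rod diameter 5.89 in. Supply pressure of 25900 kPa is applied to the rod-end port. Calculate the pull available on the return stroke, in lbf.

Rod-side annular area A_ann = π/4 × (8.91² − 5.89²) = 35.10 in^2
On retraction the pressure acts on the annular area (bore minus rod).
F = P × A_ann

F ≈ 1.32e5 lbf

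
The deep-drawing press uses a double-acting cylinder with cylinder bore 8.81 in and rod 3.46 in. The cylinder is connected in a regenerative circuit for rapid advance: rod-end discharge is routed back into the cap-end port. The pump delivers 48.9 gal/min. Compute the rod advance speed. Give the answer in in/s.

In regeneration the rod-end outflow joins the pump flow into the cap end, so the net volume the pump must supply per unit advance equals the rod cross-section area.
Rod cross-section A_rod = π/4 × (3.46 in)² = 9.402 in^2
v = Q_pump / A_rod

v ≈ 20.0 in/s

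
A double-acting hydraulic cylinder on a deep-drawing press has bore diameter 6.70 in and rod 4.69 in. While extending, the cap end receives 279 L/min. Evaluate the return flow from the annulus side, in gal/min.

Cap-side area A_cap = π/4 × (6.70 in)² = 35.26 in^2
Rod-side annular area A_ann = π/4 × (6.70² − 4.69²) = 17.98 in^2
Piston speed v = Q_in/A_cap; rod-end outflow Q_out = v × A_ann = Q_in × A_ann/A_cap.

Q_out ≈ 37.6 gal/min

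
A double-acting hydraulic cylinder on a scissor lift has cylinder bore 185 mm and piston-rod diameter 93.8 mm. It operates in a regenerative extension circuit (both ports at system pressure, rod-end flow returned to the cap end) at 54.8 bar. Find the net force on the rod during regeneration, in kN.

With equal pressure on both faces, forces on the annular region cancel; the net push is pressure × rod cross-section.
Rod cross-section A_rod = π/4 × (93.8 mm)² = 6910 mm^2
F = P × A_rod

F ≈ 37.9 kN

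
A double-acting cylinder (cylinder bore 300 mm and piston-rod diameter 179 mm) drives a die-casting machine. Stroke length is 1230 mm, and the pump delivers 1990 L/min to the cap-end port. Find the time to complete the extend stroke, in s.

Cap-side area A_cap = π/4 × (300 mm)² = 70690 mm^2
Swept volume V = A × L; t = V / Q = A·L / Q

t ≈ 2.62 s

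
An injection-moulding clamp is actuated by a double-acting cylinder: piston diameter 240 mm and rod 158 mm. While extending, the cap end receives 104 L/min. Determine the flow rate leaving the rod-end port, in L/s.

Cap-side area A_cap = π/4 × (240 mm)² = 45240 mm^2
Rod-side annular area A_ann = π/4 × (240² − 158²) = 25630 mm^2
Piston speed v = Q_in/A_cap; rod-end outflow Q_out = v × A_ann = Q_in × A_ann/A_cap.

Q_out ≈ 0.982 L/s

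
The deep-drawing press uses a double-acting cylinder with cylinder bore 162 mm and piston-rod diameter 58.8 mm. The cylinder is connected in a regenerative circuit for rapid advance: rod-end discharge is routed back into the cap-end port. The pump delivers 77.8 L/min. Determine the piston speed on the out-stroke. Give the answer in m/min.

In regeneration the rod-end outflow joins the pump flow into the cap end, so the net volume the pump must supply per unit advance equals the rod cross-section area.
Rod cross-section A_rod = π/4 × (58.8 mm)² = 2715 mm^2
v = Q_pump / A_rod

v ≈ 28.7 m/min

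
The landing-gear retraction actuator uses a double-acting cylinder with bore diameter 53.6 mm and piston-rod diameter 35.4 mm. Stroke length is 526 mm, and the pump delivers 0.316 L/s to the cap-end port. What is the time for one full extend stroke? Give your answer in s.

Cap-side area A_cap = π/4 × (53.6 mm)² = 2256 mm^2
Swept volume V = A × L; t = V / Q = A·L / Q

t ≈ 3.76 s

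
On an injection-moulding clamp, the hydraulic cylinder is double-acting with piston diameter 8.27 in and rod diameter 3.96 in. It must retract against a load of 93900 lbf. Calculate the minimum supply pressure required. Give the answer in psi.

Rod-side annular area A_ann = π/4 × (8.27² − 3.96²) = 41.40 in^2
Retraction: pressure acts on the annular area.
P = F / A = 93900 lbf / A

P ≈ 2270 psi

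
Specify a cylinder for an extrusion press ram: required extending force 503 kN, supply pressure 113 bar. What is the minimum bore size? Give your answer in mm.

D ≈ 238 mm

Extension force acts on the full piston face: F = P × (π/4)D².
D = √(4F / (πP)) = √(4 × 503 kN / (π × 113 bar))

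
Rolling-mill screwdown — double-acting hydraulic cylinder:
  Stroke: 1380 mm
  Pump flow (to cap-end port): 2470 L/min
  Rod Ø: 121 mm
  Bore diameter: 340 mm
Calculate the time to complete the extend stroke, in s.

Cap-side area A_cap = π/4 × (340 mm)² = 90790 mm^2
Swept volume V = A × L; t = V / Q = A·L / Q

t ≈ 3.04 s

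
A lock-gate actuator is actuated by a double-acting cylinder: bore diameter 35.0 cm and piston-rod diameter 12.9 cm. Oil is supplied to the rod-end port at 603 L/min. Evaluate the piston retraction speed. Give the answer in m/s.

Rod-side annular area A_ann = π/4 × (35.0² − 12.9²) = 831.4 cm^2
Flow into the rod-end port fills the annular volume.
v = Q / A

v ≈ 0.121 m/s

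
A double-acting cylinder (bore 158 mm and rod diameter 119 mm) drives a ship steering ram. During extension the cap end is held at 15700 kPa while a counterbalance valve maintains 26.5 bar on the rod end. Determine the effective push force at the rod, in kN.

F ≈ 285 kN

Cap-side area A_cap = π/4 × (158 mm)² = 19610 mm^2
Rod-side annular area A_ann = π/4 × (158² − 119²) = 8485 mm^2
Net thrust = P_cap·A_cap − P_rod·A_ann = 307.8 kN − 22.48 kN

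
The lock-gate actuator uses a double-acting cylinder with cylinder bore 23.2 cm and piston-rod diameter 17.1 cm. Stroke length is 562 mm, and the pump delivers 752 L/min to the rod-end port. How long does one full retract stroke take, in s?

Rod-side annular area A_ann = π/4 × (23.2² − 17.1²) = 193.1 cm^2
Swept volume V = A × L; t = V / Q = A·L / Q

t ≈ 0.866 s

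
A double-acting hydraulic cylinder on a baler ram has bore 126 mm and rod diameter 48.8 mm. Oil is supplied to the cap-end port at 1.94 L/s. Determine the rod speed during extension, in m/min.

Cap-side area A_cap = π/4 × (126 mm)² = 12470 mm^2
v = Q / A

v ≈ 9.34 m/min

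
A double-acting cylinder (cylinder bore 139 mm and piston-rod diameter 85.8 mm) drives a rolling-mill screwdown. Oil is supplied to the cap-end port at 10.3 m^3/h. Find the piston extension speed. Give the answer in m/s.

Cap-side area A_cap = π/4 × (139 mm)² = 15170 mm^2
v = Q / A

v ≈ 0.189 m/s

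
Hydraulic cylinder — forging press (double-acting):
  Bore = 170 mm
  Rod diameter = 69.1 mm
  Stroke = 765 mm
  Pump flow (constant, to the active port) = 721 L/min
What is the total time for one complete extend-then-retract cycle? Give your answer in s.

Cap-side area A_cap = π/4 × (170 mm)² = 22700 mm^2
Rod-side annular area A_ann = π/4 × (170² − 69.1²) = 18950 mm^2
t_ext = A_cap·L/Q = 1.445 s
t_ret = A_ann·L/Q = 1.206 s
t_cycle = t_ext + t_ret

t ≈ 2.65 s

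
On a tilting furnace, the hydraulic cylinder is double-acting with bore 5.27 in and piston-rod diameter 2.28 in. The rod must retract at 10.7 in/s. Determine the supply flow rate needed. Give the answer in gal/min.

Rod-side annular area A_ann = π/4 × (5.27² − 2.28²) = 17.73 in^2
Q = A × v

Q ≈ 49.3 gal/min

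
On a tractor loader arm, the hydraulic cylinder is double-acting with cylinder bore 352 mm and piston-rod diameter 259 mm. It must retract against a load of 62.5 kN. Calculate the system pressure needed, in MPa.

Rod-side annular area A_ann = π/4 × (352² − 259²) = 44630 mm^2
Retraction: pressure acts on the annular area.
P = F / A = 62.5 kN / A

P ≈ 1.40 MPa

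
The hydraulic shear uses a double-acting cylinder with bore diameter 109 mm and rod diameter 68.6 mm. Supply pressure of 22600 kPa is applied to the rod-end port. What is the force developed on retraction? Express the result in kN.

Rod-side annular area A_ann = π/4 × (109² − 68.6²) = 5635 mm^2
On retraction the pressure acts on the annular area (bore minus rod).
F = P × A_ann

F ≈ 127 kN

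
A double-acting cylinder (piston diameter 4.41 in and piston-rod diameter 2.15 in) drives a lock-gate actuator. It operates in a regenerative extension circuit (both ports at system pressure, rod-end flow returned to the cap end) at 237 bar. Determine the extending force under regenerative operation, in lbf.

F ≈ 12500 lbf

With equal pressure on both faces, forces on the annular region cancel; the net push is pressure × rod cross-section.
Rod cross-section A_rod = π/4 × (2.15 in)² = 3.631 in^2
F = P × A_rod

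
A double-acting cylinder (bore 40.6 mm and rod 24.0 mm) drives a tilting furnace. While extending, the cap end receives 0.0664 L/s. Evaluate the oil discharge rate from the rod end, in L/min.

Cap-side area A_cap = π/4 × (40.6 mm)² = 1295 mm^2
Rod-side annular area A_ann = π/4 × (40.6² − 24.0²) = 842.2 mm^2
Piston speed v = Q_in/A_cap; rod-end outflow Q_out = v × A_ann = Q_in × A_ann/A_cap.

Q_out ≈ 2.59 L/min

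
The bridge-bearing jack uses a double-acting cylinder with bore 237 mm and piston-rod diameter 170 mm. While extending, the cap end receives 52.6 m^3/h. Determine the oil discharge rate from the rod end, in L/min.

Cap-side area A_cap = π/4 × (237 mm)² = 44120 mm^2
Rod-side annular area A_ann = π/4 × (237² − 170²) = 21420 mm^2
Piston speed v = Q_in/A_cap; rod-end outflow Q_out = v × A_ann = Q_in × A_ann/A_cap.

Q_out ≈ 426 L/min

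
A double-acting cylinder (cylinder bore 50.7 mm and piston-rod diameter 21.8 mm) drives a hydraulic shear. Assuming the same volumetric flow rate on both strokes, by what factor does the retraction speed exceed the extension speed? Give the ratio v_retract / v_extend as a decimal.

Cap-side area A_cap = π/4 × (50.7 mm)² = 2019 mm^2
Rod-side annular area A_ann = π/4 × (50.7² − 21.8²) = 1646 mm^2
For equal Q, v ∝ 1/A, so v_ret/v_ext = A_cap/A_ann.

v_ret/v_ext ≈ 1.23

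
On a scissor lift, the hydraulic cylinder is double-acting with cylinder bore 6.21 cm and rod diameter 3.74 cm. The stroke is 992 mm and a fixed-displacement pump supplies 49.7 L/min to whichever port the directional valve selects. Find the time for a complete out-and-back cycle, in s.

t ≈ 5.94 s

Cap-side area A_cap = π/4 × (6.21 cm)² = 30.29 cm^2
Rod-side annular area A_ann = π/4 × (6.21² − 3.74²) = 19.30 cm^2
t_ext = A_cap·L/Q = 3.627 s
t_ret = A_ann·L/Q = 2.312 s
t_cycle = t_ext + t_ret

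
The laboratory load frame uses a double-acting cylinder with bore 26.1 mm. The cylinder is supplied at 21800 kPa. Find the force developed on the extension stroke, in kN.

Cap-side area A_cap = π/4 × (26.1 mm)² = 535.0 mm^2
F = P × A_cap = 21800 kPa × A_cap

F ≈ 11.7 kN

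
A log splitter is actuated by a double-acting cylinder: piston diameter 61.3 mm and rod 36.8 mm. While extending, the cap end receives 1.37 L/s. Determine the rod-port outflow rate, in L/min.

Q_out ≈ 52.6 L/min

Cap-side area A_cap = π/4 × (61.3 mm)² = 2951 mm^2
Rod-side annular area A_ann = π/4 × (61.3² − 36.8²) = 1888 mm^2
Piston speed v = Q_in/A_cap; rod-end outflow Q_out = v × A_ann = Q_in × A_ann/A_cap.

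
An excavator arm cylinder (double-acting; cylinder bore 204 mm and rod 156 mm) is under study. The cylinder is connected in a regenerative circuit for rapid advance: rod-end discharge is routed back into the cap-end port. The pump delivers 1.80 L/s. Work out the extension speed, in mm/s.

v ≈ 94.2 mm/s

In regeneration the rod-end outflow joins the pump flow into the cap end, so the net volume the pump must supply per unit advance equals the rod cross-section area.
Rod cross-section A_rod = π/4 × (156 mm)² = 19110 mm^2
v = Q_pump / A_rod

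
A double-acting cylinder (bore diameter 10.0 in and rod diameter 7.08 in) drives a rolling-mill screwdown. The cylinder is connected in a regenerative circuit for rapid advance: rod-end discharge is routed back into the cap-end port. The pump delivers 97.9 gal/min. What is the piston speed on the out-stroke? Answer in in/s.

v ≈ 9.57 in/s

In regeneration the rod-end outflow joins the pump flow into the cap end, so the net volume the pump must supply per unit advance equals the rod cross-section area.
Rod cross-section A_rod = π/4 × (7.08 in)² = 39.37 in^2
v = Q_pump / A_rod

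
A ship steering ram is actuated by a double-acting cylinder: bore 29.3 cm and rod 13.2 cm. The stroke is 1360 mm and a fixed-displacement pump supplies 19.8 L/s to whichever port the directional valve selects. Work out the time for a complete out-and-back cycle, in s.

Cap-side area A_cap = π/4 × (29.3 cm)² = 674.3 cm^2
Rod-side annular area A_ann = π/4 × (29.3² − 13.2²) = 537.4 cm^2
t_ext = A_cap·L/Q = 4.631 s
t_ret = A_ann·L/Q = 3.691 s
t_cycle = t_ext + t_ret

t ≈ 8.32 s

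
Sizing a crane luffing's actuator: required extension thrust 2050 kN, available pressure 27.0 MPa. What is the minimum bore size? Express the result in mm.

D ≈ 311 mm

Extension force acts on the full piston face: F = P × (π/4)D².
D = √(4F / (πP)) = √(4 × 2050 kN / (π × 27.0 MPa))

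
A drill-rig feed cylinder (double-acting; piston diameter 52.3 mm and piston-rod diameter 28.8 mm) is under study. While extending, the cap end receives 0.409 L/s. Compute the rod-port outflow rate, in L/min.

Q_out ≈ 17.1 L/min

Cap-side area A_cap = π/4 × (52.3 mm)² = 2148 mm^2
Rod-side annular area A_ann = π/4 × (52.3² − 28.8²) = 1497 mm^2
Piston speed v = Q_in/A_cap; rod-end outflow Q_out = v × A_ann = Q_in × A_ann/A_cap.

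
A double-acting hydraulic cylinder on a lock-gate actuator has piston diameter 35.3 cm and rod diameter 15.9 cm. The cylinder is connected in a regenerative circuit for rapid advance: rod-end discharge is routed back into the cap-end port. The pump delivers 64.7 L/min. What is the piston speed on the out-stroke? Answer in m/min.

v ≈ 3.26 m/min

In regeneration the rod-end outflow joins the pump flow into the cap end, so the net volume the pump must supply per unit advance equals the rod cross-section area.
Rod cross-section A_rod = π/4 × (15.9 cm)² = 198.6 cm^2
v = Q_pump / A_rod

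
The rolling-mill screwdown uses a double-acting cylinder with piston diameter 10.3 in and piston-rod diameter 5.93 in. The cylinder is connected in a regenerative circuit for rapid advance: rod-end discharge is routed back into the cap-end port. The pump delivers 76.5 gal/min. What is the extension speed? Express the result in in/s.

v ≈ 10.7 in/s

In regeneration the rod-end outflow joins the pump flow into the cap end, so the net volume the pump must supply per unit advance equals the rod cross-section area.
Rod cross-section A_rod = π/4 × (5.93 in)² = 27.62 in^2
v = Q_pump / A_rod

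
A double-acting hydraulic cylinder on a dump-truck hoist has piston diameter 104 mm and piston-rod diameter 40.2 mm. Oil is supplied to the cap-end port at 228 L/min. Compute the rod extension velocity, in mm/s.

Cap-side area A_cap = π/4 × (104 mm)² = 8495 mm^2
v = Q / A

v ≈ 447 mm/s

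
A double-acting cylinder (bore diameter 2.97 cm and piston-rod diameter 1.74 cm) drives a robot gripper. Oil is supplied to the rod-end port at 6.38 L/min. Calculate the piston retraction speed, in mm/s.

Rod-side annular area A_ann = π/4 × (2.97² − 1.74²) = 4.550 cm^2
Flow into the rod-end port fills the annular volume.
v = Q / A

v ≈ 234 mm/s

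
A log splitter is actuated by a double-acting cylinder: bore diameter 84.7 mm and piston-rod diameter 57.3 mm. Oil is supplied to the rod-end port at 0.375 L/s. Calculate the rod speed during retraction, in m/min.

v ≈ 7.36 m/min

Rod-side annular area A_ann = π/4 × (84.7² − 57.3²) = 3056 mm^2
Flow into the rod-end port fills the annular volume.
v = Q / A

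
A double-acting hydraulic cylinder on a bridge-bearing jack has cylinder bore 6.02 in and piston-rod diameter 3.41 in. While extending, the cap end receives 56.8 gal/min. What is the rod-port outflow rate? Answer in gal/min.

Cap-side area A_cap = π/4 × (6.02 in)² = 28.46 in^2
Rod-side annular area A_ann = π/4 × (6.02² − 3.41²) = 19.33 in^2
Piston speed v = Q_in/A_cap; rod-end outflow Q_out = v × A_ann = Q_in × A_ann/A_cap.

Q_out ≈ 38.6 gal/min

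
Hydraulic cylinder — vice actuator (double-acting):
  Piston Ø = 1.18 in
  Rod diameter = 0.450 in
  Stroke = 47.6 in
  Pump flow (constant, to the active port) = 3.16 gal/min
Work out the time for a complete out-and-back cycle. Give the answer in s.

Cap-side area A_cap = π/4 × (1.18 in)² = 1.094 in^2
Rod-side annular area A_ann = π/4 × (1.18² − 0.450²) = 0.9345 in^2
t_ext = A_cap·L/Q = 4.279 s
t_ret = A_ann·L/Q = 3.656 s
t_cycle = t_ext + t_ret

t ≈ 7.94 s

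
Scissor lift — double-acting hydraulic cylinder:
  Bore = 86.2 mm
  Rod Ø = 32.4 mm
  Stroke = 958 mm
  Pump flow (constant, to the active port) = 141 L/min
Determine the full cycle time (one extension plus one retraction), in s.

Cap-side area A_cap = π/4 × (86.2 mm)² = 5836 mm^2
Rod-side annular area A_ann = π/4 × (86.2² − 32.4²) = 5011 mm^2
t_ext = A_cap·L/Q = 2.379 s
t_ret = A_ann·L/Q = 2.043 s
t_cycle = t_ext + t_ret

t ≈ 4.42 s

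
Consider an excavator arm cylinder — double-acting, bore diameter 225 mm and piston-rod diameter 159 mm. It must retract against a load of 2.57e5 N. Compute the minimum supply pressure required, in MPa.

Rod-side annular area A_ann = π/4 × (225² − 159²) = 19910 mm^2
Retraction: pressure acts on the annular area.
P = F / A = 2.57e5 N / A

P ≈ 12.9 MPa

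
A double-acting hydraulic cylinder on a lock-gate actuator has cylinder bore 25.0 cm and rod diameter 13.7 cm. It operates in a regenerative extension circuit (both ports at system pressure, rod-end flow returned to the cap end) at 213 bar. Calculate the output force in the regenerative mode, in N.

With equal pressure on both faces, forces on the annular region cancel; the net push is pressure × rod cross-section.
Rod cross-section A_rod = π/4 × (13.7 cm)² = 147.4 cm^2
F = P × A_rod

F ≈ 3.14e5 N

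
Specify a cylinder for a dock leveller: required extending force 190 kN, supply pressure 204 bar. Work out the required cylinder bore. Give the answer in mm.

D ≈ 109 mm

Extension force acts on the full piston face: F = P × (π/4)D².
D = √(4F / (πP)) = √(4 × 190 kN / (π × 204 bar))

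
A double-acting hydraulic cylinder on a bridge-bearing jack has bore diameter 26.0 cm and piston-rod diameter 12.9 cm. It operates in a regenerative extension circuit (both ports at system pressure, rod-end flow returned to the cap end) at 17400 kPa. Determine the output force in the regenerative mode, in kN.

F ≈ 227 kN

With equal pressure on both faces, forces on the annular region cancel; the net push is pressure × rod cross-section.
Rod cross-section A_rod = π/4 × (12.9 cm)² = 130.7 cm^2
F = P × A_rod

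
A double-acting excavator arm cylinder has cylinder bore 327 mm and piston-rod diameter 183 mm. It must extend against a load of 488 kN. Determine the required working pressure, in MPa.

P ≈ 5.81 MPa

Cap-side area A_cap = π/4 × (327 mm)² = 83980 mm^2
P = F / A = 488 kN / A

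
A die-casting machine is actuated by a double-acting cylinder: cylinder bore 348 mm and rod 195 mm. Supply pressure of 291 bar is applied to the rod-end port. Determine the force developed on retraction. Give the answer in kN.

F ≈ 1900 kN

Rod-side annular area A_ann = π/4 × (348² − 195²) = 65250 mm^2
On retraction the pressure acts on the annular area (bore minus rod).
F = P × A_ann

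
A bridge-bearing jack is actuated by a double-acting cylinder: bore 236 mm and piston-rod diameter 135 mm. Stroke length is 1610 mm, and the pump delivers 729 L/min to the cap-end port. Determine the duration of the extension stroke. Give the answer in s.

Cap-side area A_cap = π/4 × (236 mm)² = 43740 mm^2
Swept volume V = A × L; t = V / Q = A·L / Q

t ≈ 5.80 s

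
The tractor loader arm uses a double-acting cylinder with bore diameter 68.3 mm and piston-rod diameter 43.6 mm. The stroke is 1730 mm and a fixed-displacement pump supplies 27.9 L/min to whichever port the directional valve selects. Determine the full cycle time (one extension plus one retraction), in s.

Cap-side area A_cap = π/4 × (68.3 mm)² = 3664 mm^2
Rod-side annular area A_ann = π/4 × (68.3² − 43.6²) = 2171 mm^2
t_ext = A_cap·L/Q = 13.63 s
t_ret = A_ann·L/Q = 8.076 s
t_cycle = t_ext + t_ret

t ≈ 21.7 s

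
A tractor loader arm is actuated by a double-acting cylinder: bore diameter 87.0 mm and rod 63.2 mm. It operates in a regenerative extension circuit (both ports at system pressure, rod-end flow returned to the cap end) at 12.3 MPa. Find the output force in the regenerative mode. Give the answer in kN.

F ≈ 38.6 kN

With equal pressure on both faces, forces on the annular region cancel; the net push is pressure × rod cross-section.
Rod cross-section A_rod = π/4 × (63.2 mm)² = 3137 mm^2
F = P × A_rod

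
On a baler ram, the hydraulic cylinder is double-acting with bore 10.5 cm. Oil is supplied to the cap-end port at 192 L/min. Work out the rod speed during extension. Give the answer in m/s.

v ≈ 0.370 m/s

Cap-side area A_cap = π/4 × (10.5 cm)² = 86.59 cm^2
v = Q / A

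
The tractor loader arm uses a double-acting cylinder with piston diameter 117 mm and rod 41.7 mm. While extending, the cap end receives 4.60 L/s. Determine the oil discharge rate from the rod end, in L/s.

Cap-side area A_cap = π/4 × (117 mm)² = 10750 mm^2
Rod-side annular area A_ann = π/4 × (117² − 41.7²) = 9386 mm^2
Piston speed v = Q_in/A_cap; rod-end outflow Q_out = v × A_ann = Q_in × A_ann/A_cap.

Q_out ≈ 4.02 L/s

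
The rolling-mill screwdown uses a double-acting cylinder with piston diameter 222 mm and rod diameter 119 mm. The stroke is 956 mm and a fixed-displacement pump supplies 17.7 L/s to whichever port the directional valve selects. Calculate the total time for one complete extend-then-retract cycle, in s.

t ≈ 3.58 s

Cap-side area A_cap = π/4 × (222 mm)² = 38710 mm^2
Rod-side annular area A_ann = π/4 × (222² − 119²) = 27590 mm^2
t_ext = A_cap·L/Q = 2.091 s
t_ret = A_ann·L/Q = 1.490 s
t_cycle = t_ext + t_ret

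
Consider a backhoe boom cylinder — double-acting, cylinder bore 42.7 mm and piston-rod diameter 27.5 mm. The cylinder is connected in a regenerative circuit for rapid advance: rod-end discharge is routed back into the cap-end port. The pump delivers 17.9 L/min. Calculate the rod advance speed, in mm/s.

In regeneration the rod-end outflow joins the pump flow into the cap end, so the net volume the pump must supply per unit advance equals the rod cross-section area.
Rod cross-section A_rod = π/4 × (27.5 mm)² = 594.0 mm^2
v = Q_pump / A_rod

v ≈ 502 mm/s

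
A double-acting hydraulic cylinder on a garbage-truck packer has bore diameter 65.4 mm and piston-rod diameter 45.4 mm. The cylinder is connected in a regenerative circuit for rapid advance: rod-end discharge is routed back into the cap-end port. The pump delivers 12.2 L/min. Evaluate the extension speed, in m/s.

v ≈ 0.126 m/s

In regeneration the rod-end outflow joins the pump flow into the cap end, so the net volume the pump must supply per unit advance equals the rod cross-section area.
Rod cross-section A_rod = π/4 × (45.4 mm)² = 1619 mm^2
v = Q_pump / A_rod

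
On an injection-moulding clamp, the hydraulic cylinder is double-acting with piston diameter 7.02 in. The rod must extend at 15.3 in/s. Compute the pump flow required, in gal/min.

Cap-side area A_cap = π/4 × (7.02 in)² = 38.70 in^2
Q = A × v

Q ≈ 154 gal/min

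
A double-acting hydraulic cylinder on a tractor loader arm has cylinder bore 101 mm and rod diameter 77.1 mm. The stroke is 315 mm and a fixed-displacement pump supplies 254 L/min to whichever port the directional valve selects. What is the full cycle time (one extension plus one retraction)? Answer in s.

t ≈ 0.845 s

Cap-side area A_cap = π/4 × (101 mm)² = 8012 mm^2
Rod-side annular area A_ann = π/4 × (101² − 77.1²) = 3343 mm^2
t_ext = A_cap·L/Q = 0.5962 s
t_ret = A_ann·L/Q = 0.2488 s
t_cycle = t_ext + t_ret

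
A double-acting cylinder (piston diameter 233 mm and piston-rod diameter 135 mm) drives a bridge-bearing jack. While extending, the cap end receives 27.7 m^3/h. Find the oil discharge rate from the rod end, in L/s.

Cap-side area A_cap = π/4 × (233 mm)² = 42640 mm^2
Rod-side annular area A_ann = π/4 × (233² − 135²) = 28320 mm^2
Piston speed v = Q_in/A_cap; rod-end outflow Q_out = v × A_ann = Q_in × A_ann/A_cap.

Q_out ≈ 5.11 L/s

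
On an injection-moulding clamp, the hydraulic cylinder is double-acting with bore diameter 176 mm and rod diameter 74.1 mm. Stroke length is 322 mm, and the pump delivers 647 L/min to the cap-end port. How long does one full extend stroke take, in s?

Cap-side area A_cap = π/4 × (176 mm)² = 24330 mm^2
Swept volume V = A × L; t = V / Q = A·L / Q

t ≈ 0.726 s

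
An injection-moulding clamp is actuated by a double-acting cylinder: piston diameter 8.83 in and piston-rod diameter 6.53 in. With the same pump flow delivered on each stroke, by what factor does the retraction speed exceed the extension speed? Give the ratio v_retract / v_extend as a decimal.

v_ret/v_ext ≈ 2.21

Cap-side area A_cap = π/4 × (8.83 in)² = 61.24 in^2
Rod-side annular area A_ann = π/4 × (8.83² − 6.53²) = 27.75 in^2
For equal Q, v ∝ 1/A, so v_ret/v_ext = A_cap/A_ann.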